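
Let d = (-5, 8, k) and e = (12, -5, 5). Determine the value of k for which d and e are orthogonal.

20

d · e = (-5)·12 + 8·(-5) + k·5 = -100 + 5k
Set equal to 0: 5k = 100, so k = 20.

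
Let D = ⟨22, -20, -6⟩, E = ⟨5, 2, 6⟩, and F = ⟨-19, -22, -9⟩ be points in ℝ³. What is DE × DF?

DE = (-17, 22, 12)
DF = (-41, -2, -3)
i: 22·(-3) - 12·(-2) = -66 - (-24) = -42
j: 12·(-41) - (-17)·(-3) = -492 - 51 = -543
k: (-17)·(-2) - 22·(-41) = 34 - (-902) = 936
DE × DF = (-42, -543, 936)

(-42, -543, 936)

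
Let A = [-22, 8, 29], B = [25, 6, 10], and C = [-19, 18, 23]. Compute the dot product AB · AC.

235

AB = B − A = (47, -2, -19)
AC = C − A = (3, 10, -6)
AB · AC = 47·3 + (-2)·10 + (-19)·(-6) = 141 - 20 + 114 = 235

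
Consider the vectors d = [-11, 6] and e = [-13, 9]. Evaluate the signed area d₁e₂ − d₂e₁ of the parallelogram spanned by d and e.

(-11)·9 - 6·(-13) = -99 - (-78) = -21

-21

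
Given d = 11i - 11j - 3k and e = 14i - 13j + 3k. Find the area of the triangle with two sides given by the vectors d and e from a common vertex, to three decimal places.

i: (-11)·3 - (-3)·(-13) = -33 - 39 = -72
j: (-3)·14 - 11·3 = -42 - 33 = -75
k: 11·(-13) - (-11)·14 = -143 - (-154) = 11
d × e = (-72, -75, 11)
|d × e| = √((-72)² + (-75)² + 11²) = √10930 ≈ 104.5466
area = ½ · 104.5466 ≈ 52.273

52.273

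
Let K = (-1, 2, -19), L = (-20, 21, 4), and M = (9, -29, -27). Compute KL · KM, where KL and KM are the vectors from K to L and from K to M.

KL = L − K = (-19, 19, 23)
KM = M − K = (10, -31, -8)
KL · KM = (-19)·10 + 19·(-31) + 23·(-8) = -190 - 589 - 184 = -963

-963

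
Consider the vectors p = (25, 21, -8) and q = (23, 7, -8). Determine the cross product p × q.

(-112, 16, -308)

i: 21·(-8) - (-8)·7 = -168 - (-56) = -112
j: (-8)·23 - 25·(-8) = -184 - (-200) = 16
k: 25·7 - 21·23 = 175 - 483 = -308
p × q = (-112, 16, -308)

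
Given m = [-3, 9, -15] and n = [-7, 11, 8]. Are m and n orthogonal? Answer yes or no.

yes

m · n = (-3)·(-7) + 9·11 + (-15)·8 = 21 + 99 - 120 = 0
Zero, so the vectors are orthogonal.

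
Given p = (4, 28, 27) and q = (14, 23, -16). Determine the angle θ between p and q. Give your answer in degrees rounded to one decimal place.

p · q = 4·14 + 28·23 + 27·(-16) = 56 + 644 - 432 = 268
|p|² = 16 + 784 + 729 = 1529,  |p| = √1529 ≈ 39.102430
|q|² = 196 + 529 + 256 = 981,  |q| = √981 ≈ 31.320920
cos θ = 268 / (39.102430 · 31.320920) ≈ 0.21882
θ = arccos(0.21882) ≈ 77.4°

77.4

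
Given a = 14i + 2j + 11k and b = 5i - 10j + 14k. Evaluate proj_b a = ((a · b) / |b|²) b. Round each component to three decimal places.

a · b = 14·5 + 2·(-10) + 11·14 = 70 - 20 + 154 = 204
|b|² = 25 + 100 + 196 = 321
proj_b a = (204/321) · (5, -10, 14) ≈ (3.178, -6.355, 8.897)

(3.178, -6.355, 8.897)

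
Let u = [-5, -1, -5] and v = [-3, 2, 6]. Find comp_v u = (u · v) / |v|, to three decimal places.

-2.429

u · v = (-5)·(-3) + (-1)·2 + (-5)·6 = 15 - 2 - 30 = -17
|v| = √(9 + 4 + 36) = √49 ≈ 7.0000
comp_v u = -17 / √49 ≈ -2.429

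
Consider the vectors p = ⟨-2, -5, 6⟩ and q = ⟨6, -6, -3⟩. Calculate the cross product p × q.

(51, 30, 42)

i: (-5)·(-3) - 6·(-6) = 15 - (-36) = 51
j: 6·6 - (-2)·(-3) = 36 - 6 = 30
k: (-2)·(-6) - (-5)·6 = 12 - (-30) = 42
p × q = (51, 30, 42)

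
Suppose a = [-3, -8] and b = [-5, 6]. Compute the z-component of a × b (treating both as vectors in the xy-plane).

-58

(-3)·6 - (-8)·(-5) = -18 - 40 = -58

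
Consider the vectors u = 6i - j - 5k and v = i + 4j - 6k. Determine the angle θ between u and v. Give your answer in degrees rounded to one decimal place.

u · v = 6·1 + (-1)·4 + (-5)·(-6) = 6 - 4 + 30 = 32
|u|² = 36 + 1 + 25 = 62,  |u| = √62 ≈ 7.874008
|v|² = 1 + 16 + 36 = 53,  |v| = √53 ≈ 7.280110
cos θ = 32 / (7.874008 · 7.280110) ≈ 0.55823
θ = arccos(0.55823) ≈ 56.1°

56.1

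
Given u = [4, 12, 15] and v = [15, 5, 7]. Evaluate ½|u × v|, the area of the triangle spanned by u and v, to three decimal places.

126.974

i: 12·7 - 15·5 = 84 - 75 = 9
j: 15·15 - 4·7 = 225 - 28 = 197
k: 4·5 - 12·15 = 20 - 180 = -160
u × v = (9, 197, -160)
|u × v| = √(9² + 197² + (-160)²) = √64490 ≈ 253.9488
area = ½ · 253.9488 ≈ 126.974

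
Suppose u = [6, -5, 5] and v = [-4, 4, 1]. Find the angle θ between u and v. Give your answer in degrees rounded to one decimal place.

137.1

u · v = 6·(-4) + (-5)·4 + 5·1 = -24 - 20 + 5 = -39
|u|² = 36 + 25 + 25 = 86,  |u| = √86 ≈ 9.273618
|v|² = 16 + 16 + 1 = 33,  |v| = √33 ≈ 5.744563
cos θ = -39 / (9.273618 · 5.744563) ≈ -0.73208
θ = arccos(-0.73208) ≈ 137.1°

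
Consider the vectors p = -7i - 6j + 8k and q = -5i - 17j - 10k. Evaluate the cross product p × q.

(196, -110, 89)

i: (-6)·(-10) - 8·(-17) = 60 - (-136) = 196
j: 8·(-5) - (-7)·(-10) = -40 - 70 = -110
k: (-7)·(-17) - (-6)·(-5) = 119 - 30 = 89
p × q = (196, -110, 89)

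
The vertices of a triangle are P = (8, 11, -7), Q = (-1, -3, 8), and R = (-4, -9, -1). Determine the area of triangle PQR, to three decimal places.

PQ = (-9, -14, 15),  PR = (-12, -20, 6)
i: (-14)·6 - 15·(-20) = -84 - (-300) = 216
j: 15·(-12) - (-9)·6 = -180 - (-54) = -126
k: (-9)·(-20) - (-14)·(-12) = 180 - 168 = 12
PQ × PR = (216, -126, 12)
|PQ × PR| = √62676 ≈ 250.3518
area = ½ · 250.3518 ≈ 125.176

125.176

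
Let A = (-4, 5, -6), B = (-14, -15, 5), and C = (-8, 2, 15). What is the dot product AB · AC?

331

AB = B − A = (-10, -20, 11)
AC = C − A = (-4, -3, 21)
AB · AC = (-10)·(-4) + (-20)·(-3) + 11·21 = 40 + 60 + 231 = 331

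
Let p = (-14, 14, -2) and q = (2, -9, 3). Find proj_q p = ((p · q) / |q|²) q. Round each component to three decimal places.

(-3.404, 15.319, -5.106)

p · q = (-14)·2 + 14·(-9) + (-2)·3 = -28 - 126 - 6 = -160
|q|² = 4 + 81 + 9 = 94
proj_q p = (-160/94) · (2, -9, 3) ≈ (-3.404, 15.319, -5.106)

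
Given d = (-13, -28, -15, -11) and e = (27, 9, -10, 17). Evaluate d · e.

d · e = (-13)·27 + (-28)·9 + (-15)·(-10) + (-11)·17 = -351 - 252 + 150 - 187 = -640

-640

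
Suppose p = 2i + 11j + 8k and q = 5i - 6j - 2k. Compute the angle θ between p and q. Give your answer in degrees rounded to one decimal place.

130.5

p · q = 2·5 + 11·(-6) + 8·(-2) = 10 - 66 - 16 = -72
|p|² = 4 + 121 + 64 = 189,  |p| = √189 ≈ 13.747727
|q|² = 25 + 36 + 4 = 65,  |q| = √65 ≈ 8.062258
cos θ = -72 / (13.747727 · 8.062258) ≈ -0.64960
θ = arccos(-0.64960) ≈ 130.5°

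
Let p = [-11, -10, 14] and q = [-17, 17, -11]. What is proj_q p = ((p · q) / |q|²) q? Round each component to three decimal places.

(3.332, -3.332, 2.156)

p · q = (-11)·(-17) + (-10)·17 + 14·(-11) = 187 - 170 - 154 = -137
|q|² = 289 + 289 + 121 = 699
proj_q p = (-137/699) · (-17, 17, -11) ≈ (3.332, -3.332, 2.156)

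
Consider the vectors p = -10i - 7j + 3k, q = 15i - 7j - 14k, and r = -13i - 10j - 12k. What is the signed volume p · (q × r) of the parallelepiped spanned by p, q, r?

q × r:
i: (-7)·(-12) - (-14)·(-10) = 84 - 140 = -56
j: (-14)·(-13) - 15·(-12) = 182 - (-180) = 362
k: 15·(-10) - (-7)·(-13) = -150 - 91 = -241
q × r = (-56, 362, -241)
p · (q × r) = (-10)·(-56) + (-7)·362 + 3·(-241) = 560 - 2534 - 723 = -2697

-2697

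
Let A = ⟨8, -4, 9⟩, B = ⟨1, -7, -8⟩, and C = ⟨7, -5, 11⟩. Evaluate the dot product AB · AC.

AB = B − A = (-7, -3, -17)
AC = C − A = (-1, -1, 2)
AB · AC = (-7)·(-1) + (-3)·(-1) + (-17)·2 = 7 + 3 - 34 = -24

-24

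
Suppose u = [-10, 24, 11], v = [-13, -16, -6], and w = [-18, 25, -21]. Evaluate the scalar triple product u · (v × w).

v × w:
i: (-16)·(-21) - (-6)·25 = 336 - (-150) = 486
j: (-6)·(-18) - (-13)·(-21) = 108 - 273 = -165
k: (-13)·25 - (-16)·(-18) = -325 - 288 = -613
v × w = (486, -165, -613)
u · (v × w) = (-10)·486 + 24·(-165) + 11·(-613) = -4860 - 3960 - 6743 = -15563

-15563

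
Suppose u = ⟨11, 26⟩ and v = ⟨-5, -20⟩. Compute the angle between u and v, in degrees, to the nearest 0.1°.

u · v = 11·(-5) + 26·(-20) = -55 - 520 = -575
|u|² = 121 + 676 = 797,  |u| = √797 ≈ 28.231188
|v|² = 25 + 400 = 425,  |v| = √425 ≈ 20.615528
cos θ = -575 / (28.231188 · 20.615528) ≈ -0.98797
θ = arccos(-0.98797) ≈ 171.1°

171.1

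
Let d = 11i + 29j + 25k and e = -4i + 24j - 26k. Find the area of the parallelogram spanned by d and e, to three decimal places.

1418.560

i: 29·(-26) - 25·24 = -754 - 600 = -1354
j: 25·(-4) - 11·(-26) = -100 - (-286) = 186
k: 11·24 - 29·(-4) = 264 - (-116) = 380
d × e = (-1354, 186, 380)
|d × e| = √((-1354)² + 186² + 380²) = √2012312 ≈ 1418.5598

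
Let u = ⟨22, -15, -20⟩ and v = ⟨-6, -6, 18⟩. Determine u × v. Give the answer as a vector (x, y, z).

i: (-15)·18 - (-20)·(-6) = -270 - 120 = -390
j: (-20)·(-6) - 22·18 = 120 - 396 = -276
k: 22·(-6) - (-15)·(-6) = -132 - 90 = -222
u × v = (-390, -276, -222)

(-390, -276, -222)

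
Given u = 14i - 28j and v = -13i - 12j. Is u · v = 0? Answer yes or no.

u · v = 14·(-13) + (-28)·(-12) = -182 + 336 = 154
Nonzero, so the vectors are not orthogonal.

no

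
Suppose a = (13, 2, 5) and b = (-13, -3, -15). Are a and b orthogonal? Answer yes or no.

a · b = 13·(-13) + 2·(-3) + 5·(-15) = -169 - 6 - 75 = -250
Nonzero, so the vectors are not orthogonal.

no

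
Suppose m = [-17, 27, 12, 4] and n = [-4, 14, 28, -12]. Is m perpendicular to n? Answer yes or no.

m · n = (-17)·(-4) + 27·14 + 12·28 + 4·(-12) = 68 + 378 + 336 - 48 = 734
Nonzero, so the vectors are not orthogonal.

no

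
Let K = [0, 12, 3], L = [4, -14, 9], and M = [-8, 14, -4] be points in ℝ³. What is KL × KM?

KL = (4, -26, 6)
KM = (-8, 2, -7)
i: (-26)·(-7) - 6·2 = 182 - 12 = 170
j: 6·(-8) - 4·(-7) = -48 - (-28) = -20
k: 4·2 - (-26)·(-8) = 8 - 208 = -200
KL × KM = (170, -20, -200)

(170, -20, -200)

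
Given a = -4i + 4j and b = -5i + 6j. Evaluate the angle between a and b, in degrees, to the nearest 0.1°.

a · b = (-4)·(-5) + 4·6 = 20 + 24 = 44
|a|² = 16 + 16 = 32,  |a| = √32 ≈ 5.656854
|b|² = 25 + 36 = 61,  |b| = √61 ≈ 7.810250
cos θ = 44 / (5.656854 · 7.810250) ≈ 0.99589
θ = arccos(0.99589) ≈ 5.2°

5.2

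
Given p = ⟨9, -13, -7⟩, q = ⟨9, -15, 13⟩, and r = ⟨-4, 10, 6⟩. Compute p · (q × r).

-812

q × r:
i: (-15)·6 - 13·10 = -90 - 130 = -220
j: 13·(-4) - 9·6 = -52 - 54 = -106
k: 9·10 - (-15)·(-4) = 90 - 60 = 30
q × r = (-220, -106, 30)
p · (q × r) = 9·(-220) + (-13)·(-106) + (-7)·30 = -1980 + 1378 - 210 = -812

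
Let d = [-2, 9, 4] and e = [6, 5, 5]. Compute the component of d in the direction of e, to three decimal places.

d · e = (-2)·6 + 9·5 + 4·5 = -12 + 45 + 20 = 53
|e| = √(36 + 25 + 25) = √86 ≈ 9.2736
comp_e d = 53 / √86 ≈ 5.715

5.715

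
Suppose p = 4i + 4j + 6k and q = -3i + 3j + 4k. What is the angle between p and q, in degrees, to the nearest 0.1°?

60.1

p · q = 4·(-3) + 4·3 + 6·4 = -12 + 12 + 24 = 24
|p|² = 16 + 16 + 36 = 68,  |p| = √68 ≈ 8.246211
|q|² = 9 + 9 + 16 = 34,  |q| = √34 ≈ 5.830952
cos θ = 24 / (8.246211 · 5.830952) ≈ 0.49913
θ = arccos(0.49913) ≈ 60.1°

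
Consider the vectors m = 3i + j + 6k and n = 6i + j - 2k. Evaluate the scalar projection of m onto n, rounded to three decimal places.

m · n = 3·6 + 1·1 + 6·(-2) = 18 + 1 - 12 = 7
|n| = √(36 + 1 + 4) = √41 ≈ 6.4031
comp_n m = 7 / √41 ≈ 1.093

1.093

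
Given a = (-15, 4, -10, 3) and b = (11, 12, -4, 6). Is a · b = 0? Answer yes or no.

no

a · b = (-15)·11 + 4·12 + (-10)·(-4) + 3·6 = -165 + 48 + 40 + 18 = -59
Nonzero, so the vectors are not orthogonal.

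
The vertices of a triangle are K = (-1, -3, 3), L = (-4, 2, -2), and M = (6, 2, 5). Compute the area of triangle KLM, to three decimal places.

33.786

KL = (-3, 5, -5),  KM = (7, 5, 2)
i: 5·2 - (-5)·5 = 10 - (-25) = 35
j: (-5)·7 - (-3)·2 = -35 - (-6) = -29
k: (-3)·5 - 5·7 = -15 - 35 = -50
KL × KM = (35, -29, -50)
|KL × KM| = √4566 ≈ 67.5722
area = ½ · 67.5722 ≈ 33.786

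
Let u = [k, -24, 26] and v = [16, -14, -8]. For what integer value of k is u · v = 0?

-8

u · v = k·16 + (-24)·(-14) + 26·(-8) = 128 + 16k
Set equal to 0: 16k = -128, so k = -8.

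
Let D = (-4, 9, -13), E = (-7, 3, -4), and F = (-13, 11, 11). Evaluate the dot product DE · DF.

DE = E − D = (-3, -6, 9)
DF = F − D = (-9, 2, 24)
DE · DF = (-3)·(-9) + (-6)·2 + 9·24 = 27 - 12 + 216 = 231

231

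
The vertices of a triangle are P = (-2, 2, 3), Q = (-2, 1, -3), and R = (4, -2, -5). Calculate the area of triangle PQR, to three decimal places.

PQ = (0, -1, -6),  PR = (6, -4, -8)
i: (-1)·(-8) - (-6)·(-4) = 8 - 24 = -16
j: (-6)·6 - 0·(-8) = -36 - 0 = -36
k: 0·(-4) - (-1)·6 = 0 - (-6) = 6
PQ × PR = (-16, -36, 6)
|PQ × PR| = √1588 ≈ 39.8497
area = ½ · 39.8497 ≈ 19.925

19.925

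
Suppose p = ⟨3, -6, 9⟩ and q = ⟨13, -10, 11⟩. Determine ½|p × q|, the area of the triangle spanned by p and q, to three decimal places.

49.840

i: (-6)·11 - 9·(-10) = -66 - (-90) = 24
j: 9·13 - 3·11 = 117 - 33 = 84
k: 3·(-10) - (-6)·13 = -30 - (-78) = 48
p × q = (24, 84, 48)
|p × q| = √(24² + 84² + 48²) = √9936 ≈ 99.6795
area = ½ · 99.6795 ≈ 49.840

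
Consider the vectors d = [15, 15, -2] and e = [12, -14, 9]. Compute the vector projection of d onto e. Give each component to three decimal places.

(-1.368, 1.596, -1.026)

d · e = 15·12 + 15·(-14) + (-2)·9 = 180 - 210 - 18 = -48
|e|² = 144 + 196 + 81 = 421
proj_e d = (-48/421) · (12, -14, 9) ≈ (-1.368, 1.596, -1.026)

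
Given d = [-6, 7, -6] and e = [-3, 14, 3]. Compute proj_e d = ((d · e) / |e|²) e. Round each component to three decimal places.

d · e = (-6)·(-3) + 7·14 + (-6)·3 = 18 + 98 - 18 = 98
|e|² = 9 + 196 + 9 = 214
proj_e d = (98/214) · (-3, 14, 3) ≈ (-1.374, 6.411, 1.374)

(-1.374, 6.411, 1.374)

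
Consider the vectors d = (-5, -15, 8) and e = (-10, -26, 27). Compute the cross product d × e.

i: (-15)·27 - 8·(-26) = -405 - (-208) = -197
j: 8·(-10) - (-5)·27 = -80 - (-135) = 55
k: (-5)·(-26) - (-15)·(-10) = 130 - 150 = -20
d × e = (-197, 55, -20)

(-197, 55, -20)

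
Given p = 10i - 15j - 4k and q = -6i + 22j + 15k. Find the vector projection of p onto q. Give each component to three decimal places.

(3.624, -13.289, -9.060)

p · q = 10·(-6) + (-15)·22 + (-4)·15 = -60 - 330 - 60 = -450
|q|² = 36 + 484 + 225 = 745
proj_q p = (-450/745) · (-6, 22, 15) ≈ (3.624, -13.289, -9.060)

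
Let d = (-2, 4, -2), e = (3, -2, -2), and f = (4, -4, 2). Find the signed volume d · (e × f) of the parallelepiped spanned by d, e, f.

e × f:
i: (-2)·2 - (-2)·(-4) = -4 - 8 = -12
j: (-2)·4 - 3·2 = -8 - 6 = -14
k: 3·(-4) - (-2)·4 = -12 - (-8) = -4
e × f = (-12, -14, -4)
d · (e × f) = (-2)·(-12) + 4·(-14) + (-2)·(-4) = 24 - 56 + 8 = -24

-24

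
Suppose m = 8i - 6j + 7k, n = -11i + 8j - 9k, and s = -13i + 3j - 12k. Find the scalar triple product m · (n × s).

n × s:
i: 8·(-12) - (-9)·3 = -96 - (-27) = -69
j: (-9)·(-13) - (-11)·(-12) = 117 - 132 = -15
k: (-11)·3 - 8·(-13) = -33 - (-104) = 71
n × s = (-69, -15, 71)
m · (n × s) = 8·(-69) + (-6)·(-15) + 7·71 = -552 + 90 + 497 = 35

35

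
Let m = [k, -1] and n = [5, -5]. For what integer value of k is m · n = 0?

-1

m · n = k·5 + (-1)·(-5) = 5 + 5k
Set equal to 0: 5k = -5, so k = -1.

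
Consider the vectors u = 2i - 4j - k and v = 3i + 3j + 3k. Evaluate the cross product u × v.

(-9, -9, 18)

i: (-4)·3 - (-1)·3 = -12 - (-3) = -9
j: (-1)·3 - 2·3 = -3 - 6 = -9
k: 2·3 - (-4)·3 = 6 - (-12) = 18
u × v = (-9, -9, 18)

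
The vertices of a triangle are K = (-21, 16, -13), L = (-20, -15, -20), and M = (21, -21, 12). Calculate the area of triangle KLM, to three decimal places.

832.337

KL = (1, -31, -7),  KM = (42, -37, 25)
i: (-31)·25 - (-7)·(-37) = -775 - 259 = -1034
j: (-7)·42 - 1·25 = -294 - 25 = -319
k: 1·(-37) - (-31)·42 = -37 - (-1302) = 1265
KL × KM = (-1034, -319, 1265)
|KL × KM| = √2771142 ≈ 1664.6747
area = ½ · 1664.6747 ≈ 832.337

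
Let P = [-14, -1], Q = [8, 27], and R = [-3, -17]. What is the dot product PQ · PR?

PQ = Q − P = (22, 28)
PR = R − P = (11, -16)
PQ · PR = 22·11 + 28·(-16) = 242 - 448 = -206

-206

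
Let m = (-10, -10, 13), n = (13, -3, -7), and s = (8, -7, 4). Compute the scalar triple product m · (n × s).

819

n × s:
i: (-3)·4 - (-7)·(-7) = -12 - 49 = -61
j: (-7)·8 - 13·4 = -56 - 52 = -108
k: 13·(-7) - (-3)·8 = -91 - (-24) = -67
n × s = (-61, -108, -67)
m · (n × s) = (-10)·(-61) + (-10)·(-108) + 13·(-67) = 610 + 1080 - 871 = 819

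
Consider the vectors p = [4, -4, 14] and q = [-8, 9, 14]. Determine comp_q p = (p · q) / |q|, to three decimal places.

p · q = 4·(-8) + (-4)·9 + 14·14 = -32 - 36 + 196 = 128
|q| = √(64 + 81 + 196) = √341 ≈ 18.4662
comp_q p = 128 / √341 ≈ 6.932

6.932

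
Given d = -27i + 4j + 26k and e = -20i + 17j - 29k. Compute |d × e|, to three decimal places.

i: 4·(-29) - 26·17 = -116 - 442 = -558
j: 26·(-20) - (-27)·(-29) = -520 - 783 = -1303
k: (-27)·17 - 4·(-20) = -459 - (-80) = -379
d × e = (-558, -1303, -379)
|d × e| = √((-558)² + (-1303)² + (-379)²) = √2152814 ≈ 1467.2471

1467.247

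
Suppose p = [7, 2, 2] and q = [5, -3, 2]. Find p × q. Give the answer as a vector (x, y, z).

i: 2·2 - 2·(-3) = 4 - (-6) = 10
j: 2·5 - 7·2 = 10 - 14 = -4
k: 7·(-3) - 2·5 = -21 - 10 = -31
p × q = (10, -4, -31)

(10, -4, -31)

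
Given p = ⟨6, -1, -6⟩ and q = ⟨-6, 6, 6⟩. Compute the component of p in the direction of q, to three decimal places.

p · q = 6·(-6) + (-1)·6 + (-6)·6 = -36 - 6 - 36 = -78
|q| = √(36 + 36 + 36) = √108 ≈ 10.3923
comp_q p = -78 / √108 ≈ -7.506

-7.506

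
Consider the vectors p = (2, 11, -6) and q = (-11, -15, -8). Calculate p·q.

-139

p · q = 2·(-11) + 11·(-15) + (-6)·(-8) = -22 - 165 + 48 = -139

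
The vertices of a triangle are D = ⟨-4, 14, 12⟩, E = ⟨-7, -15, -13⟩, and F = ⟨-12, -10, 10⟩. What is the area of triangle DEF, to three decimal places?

298.747

DE = (-3, -29, -25),  DF = (-8, -24, -2)
i: (-29)·(-2) - (-25)·(-24) = 58 - 600 = -542
j: (-25)·(-8) - (-3)·(-2) = 200 - 6 = 194
k: (-3)·(-24) - (-29)·(-8) = 72 - 232 = -160
DE × DF = (-542, 194, -160)
|DE × DF| = √357000 ≈ 597.4948
area = ½ · 597.4948 ≈ 298.747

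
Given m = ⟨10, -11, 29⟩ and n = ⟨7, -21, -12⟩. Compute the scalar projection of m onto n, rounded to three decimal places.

m · n = 10·7 + (-11)·(-21) + 29·(-12) = 70 + 231 - 348 = -47
|n| = √(49 + 441 + 144) = √634 ≈ 25.1794
comp_n m = -47 / √634 ≈ -1.867

-1.867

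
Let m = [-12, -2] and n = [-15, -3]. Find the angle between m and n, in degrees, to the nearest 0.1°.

1.8

m · n = (-12)·(-15) + (-2)·(-3) = 180 + 6 = 186
|m|² = 144 + 4 = 148,  |m| = √148 ≈ 12.165525
|n|² = 225 + 9 = 234,  |n| = √234 ≈ 15.297059
cos θ = 186 / (12.165525 · 15.297059) ≈ 0.99948
θ = arccos(0.99948) ≈ 1.8°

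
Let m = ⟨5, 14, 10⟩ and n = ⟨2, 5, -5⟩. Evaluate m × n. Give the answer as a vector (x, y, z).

(-120, 45, -3)

i: 14·(-5) - 10·5 = -70 - 50 = -120
j: 10·2 - 5·(-5) = 20 - (-25) = 45
k: 5·5 - 14·2 = 25 - 28 = -3
m × n = (-120, 45, -3)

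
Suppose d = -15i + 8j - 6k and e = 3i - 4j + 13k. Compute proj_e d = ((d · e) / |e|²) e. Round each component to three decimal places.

d · e = (-15)·3 + 8·(-4) + (-6)·13 = -45 - 32 - 78 = -155
|e|² = 9 + 16 + 169 = 194
proj_e d = (-155/194) · (3, -4, 13) ≈ (-2.397, 3.196, -10.387)

(-2.397, 3.196, -10.387)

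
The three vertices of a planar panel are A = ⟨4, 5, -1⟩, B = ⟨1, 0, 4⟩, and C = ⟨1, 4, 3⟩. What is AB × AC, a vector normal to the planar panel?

AB = (-3, -5, 5)
AC = (-3, -1, 4)
i: (-5)·4 - 5·(-1) = -20 - (-5) = -15
j: 5·(-3) - (-3)·4 = -15 - (-12) = -3
k: (-3)·(-1) - (-5)·(-3) = 3 - 15 = -12
AB × AC = (-15, -3, -12)

(-15, -3, -12)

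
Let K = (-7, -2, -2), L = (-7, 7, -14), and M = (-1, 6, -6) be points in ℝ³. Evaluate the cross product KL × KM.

(60, -72, -54)

KL = (0, 9, -12)
KM = (6, 8, -4)
i: 9·(-4) - (-12)·8 = -36 - (-96) = 60
j: (-12)·6 - 0·(-4) = -72 - 0 = -72
k: 0·8 - 9·6 = 0 - 54 = -54
KL × KM = (60, -72, -54)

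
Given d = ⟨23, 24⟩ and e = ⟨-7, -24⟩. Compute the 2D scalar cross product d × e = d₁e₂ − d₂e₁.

-384

23·(-24) - 24·(-7) = -552 - (-168) = -384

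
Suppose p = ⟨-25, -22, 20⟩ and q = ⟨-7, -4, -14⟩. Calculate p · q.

p · q = (-25)·(-7) + (-22)·(-4) + 20·(-14) = 175 + 88 - 280 = -17

-17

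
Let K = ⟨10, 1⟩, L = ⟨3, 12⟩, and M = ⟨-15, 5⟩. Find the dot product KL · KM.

KL = L − K = (-7, 11)
KM = M − K = (-25, 4)
KL · KM = (-7)·(-25) + 11·4 = 175 + 44 = 219

219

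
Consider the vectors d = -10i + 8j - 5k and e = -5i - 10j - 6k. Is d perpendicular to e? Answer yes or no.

yes

d · e = (-10)·(-5) + 8·(-10) + (-5)·(-6) = 50 - 80 + 30 = 0
Zero, so the vectors are orthogonal.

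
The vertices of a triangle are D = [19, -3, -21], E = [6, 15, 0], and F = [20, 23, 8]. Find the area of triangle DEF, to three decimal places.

267.262

DE = (-13, 18, 21),  DF = (1, 26, 29)
i: 18·29 - 21·26 = 522 - 546 = -24
j: 21·1 - (-13)·29 = 21 - (-377) = 398
k: (-13)·26 - 18·1 = -338 - 18 = -356
DE × DF = (-24, 398, -356)
|DE × DF| = √285716 ≈ 534.5241
area = ½ · 534.5241 ≈ 267.262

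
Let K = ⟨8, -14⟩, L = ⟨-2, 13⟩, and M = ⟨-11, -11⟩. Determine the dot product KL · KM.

271

KL = L − K = (-10, 27)
KM = M − K = (-19, 3)
KL · KM = (-10)·(-19) + 27·3 = 190 + 81 = 271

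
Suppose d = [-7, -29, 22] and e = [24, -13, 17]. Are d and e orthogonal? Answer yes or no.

d · e = (-7)·24 + (-29)·(-13) + 22·17 = -168 + 377 + 374 = 583
Nonzero, so the vectors are not orthogonal.

no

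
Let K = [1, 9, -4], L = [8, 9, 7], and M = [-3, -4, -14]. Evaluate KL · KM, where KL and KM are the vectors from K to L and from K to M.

KL = L − K = (7, 0, 11)
KM = M − K = (-4, -13, -10)
KL · KM = 7·(-4) + 0·(-13) + 11·(-10) = -28 + 0 - 110 = -138

-138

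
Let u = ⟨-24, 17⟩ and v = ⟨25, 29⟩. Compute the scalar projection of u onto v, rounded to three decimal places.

-2.795

u · v = (-24)·25 + 17·29 = -600 + 493 = -107
|v| = √(625 + 841) = √1466 ≈ 38.2884
comp_v u = -107 / √1466 ≈ -2.795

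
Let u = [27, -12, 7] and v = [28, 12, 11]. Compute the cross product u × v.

i: (-12)·11 - 7·12 = -132 - 84 = -216
j: 7·28 - 27·11 = 196 - 297 = -101
k: 27·12 - (-12)·28 = 324 - (-336) = 660
u × v = (-216, -101, 660)

(-216, -101, 660)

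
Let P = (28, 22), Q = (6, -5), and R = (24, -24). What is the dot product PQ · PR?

PQ = Q − P = (-22, -27)
PR = R − P = (-4, -46)
PQ · PR = (-22)·(-4) + (-27)·(-46) = 88 + 1242 = 1330

1330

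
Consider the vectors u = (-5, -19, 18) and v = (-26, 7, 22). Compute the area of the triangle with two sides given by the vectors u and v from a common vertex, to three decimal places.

i: (-19)·22 - 18·7 = -418 - 126 = -544
j: 18·(-26) - (-5)·22 = -468 - (-110) = -358
k: (-5)·7 - (-19)·(-26) = -35 - 494 = -529
u × v = (-544, -358, -529)
|u × v| = √((-544)² + (-358)² + (-529)²) = √703941 ≈ 839.0119
area = ½ · 839.0119 ≈ 419.506

419.506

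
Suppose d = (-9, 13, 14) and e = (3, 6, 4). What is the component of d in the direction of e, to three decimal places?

d · e = (-9)·3 + 13·6 + 14·4 = -27 + 78 + 56 = 107
|e| = √(9 + 36 + 16) = √61 ≈ 7.8102
comp_e d = 107 / √61 ≈ 13.700

13.700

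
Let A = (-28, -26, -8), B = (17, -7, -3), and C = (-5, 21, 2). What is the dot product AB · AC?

1978

AB = B − A = (45, 19, 5)
AC = C − A = (23, 47, 10)
AB · AC = 45·23 + 19·47 + 5·10 = 1035 + 893 + 50 = 1978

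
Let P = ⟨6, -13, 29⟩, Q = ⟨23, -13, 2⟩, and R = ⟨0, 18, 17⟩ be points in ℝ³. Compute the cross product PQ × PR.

PQ = (17, 0, -27)
PR = (-6, 31, -12)
i: 0·(-12) - (-27)·31 = 0 - (-837) = 837
j: (-27)·(-6) - 17·(-12) = 162 - (-204) = 366
k: 17·31 - 0·(-6) = 527 - 0 = 527
PQ × PR = (837, 366, 527)

(837, 366, 527)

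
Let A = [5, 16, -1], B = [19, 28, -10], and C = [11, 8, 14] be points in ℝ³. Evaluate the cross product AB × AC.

AB = (14, 12, -9)
AC = (6, -8, 15)
i: 12·15 - (-9)·(-8) = 180 - 72 = 108
j: (-9)·6 - 14·15 = -54 - 210 = -264
k: 14·(-8) - 12·6 = -112 - 72 = -184
AB × AC = (108, -264, -184)

(108, -264, -184)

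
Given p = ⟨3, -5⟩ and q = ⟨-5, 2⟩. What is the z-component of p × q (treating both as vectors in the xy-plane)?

-19

3·2 - (-5)·(-5) = 6 - 25 = -19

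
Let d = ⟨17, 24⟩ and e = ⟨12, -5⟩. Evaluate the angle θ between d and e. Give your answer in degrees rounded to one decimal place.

77.3

d · e = 17·12 + 24·(-5) = 204 - 120 = 84
|d|² = 289 + 576 = 865,  |d| = √865 ≈ 29.410882
|e|² = 144 + 25 = 169,  |e| = √169 ≈ 13.000000
cos θ = 84 / (29.410882 · 13.000000) ≈ 0.21970
θ = arccos(0.21970) ≈ 77.3°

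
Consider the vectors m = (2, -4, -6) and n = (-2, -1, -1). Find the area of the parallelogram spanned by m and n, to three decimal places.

17.321

i: (-4)·(-1) - (-6)·(-1) = 4 - 6 = -2
j: (-6)·(-2) - 2·(-1) = 12 - (-2) = 14
k: 2·(-1) - (-4)·(-2) = -2 - 8 = -10
m × n = (-2, 14, -10)
|m × n| = √((-2)² + 14² + (-10)²) = √300 ≈ 17.3205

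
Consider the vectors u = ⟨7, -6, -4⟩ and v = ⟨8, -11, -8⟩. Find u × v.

i: (-6)·(-8) - (-4)·(-11) = 48 - 44 = 4
j: (-4)·8 - 7·(-8) = -32 - (-56) = 24
k: 7·(-11) - (-6)·8 = -77 - (-48) = -29
u × v = (4, 24, -29)

(4, 24, -29)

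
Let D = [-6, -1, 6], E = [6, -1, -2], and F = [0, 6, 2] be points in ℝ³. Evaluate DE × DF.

DE = (12, 0, -8)
DF = (6, 7, -4)
i: 0·(-4) - (-8)·7 = 0 - (-56) = 56
j: (-8)·6 - 12·(-4) = -48 - (-48) = 0
k: 12·7 - 0·6 = 84 - 0 = 84
DE × DF = (56, 0, 84)

(56, 0, 84)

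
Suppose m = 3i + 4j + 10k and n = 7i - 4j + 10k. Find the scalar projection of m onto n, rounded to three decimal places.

m · n = 3·7 + 4·(-4) + 10·10 = 21 - 16 + 100 = 105
|n| = √(49 + 16 + 100) = √165 ≈ 12.8452
comp_n m = 105 / √165 ≈ 8.174

8.174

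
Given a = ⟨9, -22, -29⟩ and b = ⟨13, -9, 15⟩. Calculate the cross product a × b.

(-591, -512, 205)

i: (-22)·15 - (-29)·(-9) = -330 - 261 = -591
j: (-29)·13 - 9·15 = -377 - 135 = -512
k: 9·(-9) - (-22)·13 = -81 - (-286) = 205
a × b = (-591, -512, 205)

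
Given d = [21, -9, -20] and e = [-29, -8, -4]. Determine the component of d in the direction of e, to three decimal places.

-15.059

d · e = 21·(-29) + (-9)·(-8) + (-20)·(-4) = -609 + 72 + 80 = -457
|e| = √(841 + 64 + 16) = √921 ≈ 30.3480
comp_e d = -457 / √921 ≈ -15.059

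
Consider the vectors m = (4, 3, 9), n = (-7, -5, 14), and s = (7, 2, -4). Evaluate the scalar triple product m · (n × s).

n × s:
i: (-5)·(-4) - 14·2 = 20 - 28 = -8
j: 14·7 - (-7)·(-4) = 98 - 28 = 70
k: (-7)·2 - (-5)·7 = -14 - (-35) = 21
n × s = (-8, 70, 21)
m · (n × s) = 4·(-8) + 3·70 + 9·21 = -32 + 210 + 189 = 367

367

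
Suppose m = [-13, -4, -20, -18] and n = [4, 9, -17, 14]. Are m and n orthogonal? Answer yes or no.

yes

m · n = (-13)·4 + (-4)·9 + (-20)·(-17) + (-18)·14 = -52 - 36 + 340 - 252 = 0
Zero, so the vectors are orthogonal.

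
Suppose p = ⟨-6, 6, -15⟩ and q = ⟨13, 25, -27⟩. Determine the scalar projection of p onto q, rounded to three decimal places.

12.223

p · q = (-6)·13 + 6·25 + (-15)·(-27) = -78 + 150 + 405 = 477
|q| = √(169 + 625 + 729) = √1523 ≈ 39.0256
comp_q p = 477 / √1523 ≈ 12.223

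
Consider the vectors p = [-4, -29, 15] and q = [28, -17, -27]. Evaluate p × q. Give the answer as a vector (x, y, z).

(1038, 312, 880)

i: (-29)·(-27) - 15·(-17) = 783 - (-255) = 1038
j: 15·28 - (-4)·(-27) = 420 - 108 = 312
k: (-4)·(-17) - (-29)·28 = 68 - (-812) = 880
p × q = (1038, 312, 880)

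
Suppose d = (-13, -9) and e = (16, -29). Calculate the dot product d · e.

d · e = (-13)·16 + (-9)·(-29) = -208 + 261 = 53

53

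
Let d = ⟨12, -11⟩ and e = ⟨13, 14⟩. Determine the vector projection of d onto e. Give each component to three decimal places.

d · e = 12·13 + (-11)·14 = 156 - 154 = 2
|e|² = 169 + 196 = 365
proj_e d = (2/365) · (13, 14) ≈ (0.071, 0.077)

(0.071, 0.077)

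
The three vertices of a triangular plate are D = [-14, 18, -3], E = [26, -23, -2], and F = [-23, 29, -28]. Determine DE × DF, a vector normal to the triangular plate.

(1014, 991, 71)

DE = (40, -41, 1)
DF = (-9, 11, -25)
i: (-41)·(-25) - 1·11 = 1025 - 11 = 1014
j: 1·(-9) - 40·(-25) = -9 - (-1000) = 991
k: 40·11 - (-41)·(-9) = 440 - 369 = 71
DE × DF = (1014, 991, 71)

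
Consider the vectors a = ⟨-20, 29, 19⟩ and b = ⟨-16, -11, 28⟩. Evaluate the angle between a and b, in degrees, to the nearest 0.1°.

a · b = (-20)·(-16) + 29·(-11) + 19·28 = 320 - 319 + 532 = 533
|a|² = 400 + 841 + 361 = 1602,  |a| = √1602 ≈ 40.024992
|b|² = 256 + 121 + 784 = 1161,  |b| = √1161 ≈ 34.073450
cos θ = 533 / (40.024992 · 34.073450) ≈ 0.39082
θ = arccos(0.39082) ≈ 67.0°

67.0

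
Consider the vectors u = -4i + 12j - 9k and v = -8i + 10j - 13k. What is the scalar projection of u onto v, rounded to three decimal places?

14.741

u · v = (-4)·(-8) + 12·10 + (-9)·(-13) = 32 + 120 + 117 = 269
|v| = √(64 + 100 + 169) = √333 ≈ 18.2483
comp_v u = 269 / √333 ≈ 14.741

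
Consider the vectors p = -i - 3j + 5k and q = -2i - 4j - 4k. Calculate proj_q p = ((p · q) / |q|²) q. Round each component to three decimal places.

(0.333, 0.667, 0.667)

p · q = (-1)·(-2) + (-3)·(-4) + 5·(-4) = 2 + 12 - 20 = -6
|q|² = 4 + 16 + 16 = 36
proj_q p = (-6/36) · (-2, -4, -4) ≈ (0.333, 0.667, 0.667)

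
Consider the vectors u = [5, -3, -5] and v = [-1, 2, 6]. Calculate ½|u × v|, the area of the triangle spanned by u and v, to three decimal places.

i: (-3)·6 - (-5)·2 = -18 - (-10) = -8
j: (-5)·(-1) - 5·6 = 5 - 30 = -25
k: 5·2 - (-3)·(-1) = 10 - 3 = 7
u × v = (-8, -25, 7)
|u × v| = √((-8)² + (-25)² + 7²) = √738 ≈ 27.1662
area = ½ · 27.1662 ≈ 13.583

13.583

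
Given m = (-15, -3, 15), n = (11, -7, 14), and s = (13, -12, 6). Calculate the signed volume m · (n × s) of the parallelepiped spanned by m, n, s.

-2853

n × s:
i: (-7)·6 - 14·(-12) = -42 - (-168) = 126
j: 14·13 - 11·6 = 182 - 66 = 116
k: 11·(-12) - (-7)·13 = -132 - (-91) = -41
n × s = (126, 116, -41)
m · (n × s) = (-15)·126 + (-3)·116 + 15·(-41) = -1890 - 348 - 615 = -2853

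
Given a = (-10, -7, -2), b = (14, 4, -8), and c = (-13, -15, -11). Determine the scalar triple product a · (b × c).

b × c:
i: 4·(-11) - (-8)·(-15) = -44 - 120 = -164
j: (-8)·(-13) - 14·(-11) = 104 - (-154) = 258
k: 14·(-15) - 4·(-13) = -210 - (-52) = -158
b × c = (-164, 258, -158)
a · (b × c) = (-10)·(-164) + (-7)·258 + (-2)·(-158) = 1640 - 1806 + 316 = 150

150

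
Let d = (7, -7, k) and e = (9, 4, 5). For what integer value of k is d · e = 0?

d · e = 7·9 + (-7)·4 + k·5 = 35 + 5k
Set equal to 0: 5k = -35, so k = -7.

-7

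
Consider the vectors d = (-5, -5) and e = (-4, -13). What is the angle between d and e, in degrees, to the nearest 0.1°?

d · e = (-5)·(-4) + (-5)·(-13) = 20 + 65 = 85
|d|² = 25 + 25 = 50,  |d| = √50 ≈ 7.071068
|e|² = 16 + 169 = 185,  |e| = √185 ≈ 13.601471
cos θ = 85 / (7.071068 · 13.601471) ≈ 0.88379
θ = arccos(0.88379) ≈ 27.9°

27.9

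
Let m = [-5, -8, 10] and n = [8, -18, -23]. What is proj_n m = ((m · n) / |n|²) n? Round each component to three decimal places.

(-1.099, 2.473, 3.160)

m · n = (-5)·8 + (-8)·(-18) + 10·(-23) = -40 + 144 - 230 = -126
|n|² = 64 + 324 + 529 = 917
proj_n m = (-126/917) · (8, -18, -23) ≈ (-1.099, 2.473, 3.160)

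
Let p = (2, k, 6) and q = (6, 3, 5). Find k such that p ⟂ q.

p · q = 2·6 + k·3 + 6·5 = 42 + 3k
Set equal to 0: 3k = -42, so k = -14.

-14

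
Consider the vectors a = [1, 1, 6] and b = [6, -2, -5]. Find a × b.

(7, 41, -8)

i: 1·(-5) - 6·(-2) = -5 - (-12) = 7
j: 6·6 - 1·(-5) = 36 - (-5) = 41
k: 1·(-2) - 1·6 = -2 - 6 = -8
a × b = (7, 41, -8)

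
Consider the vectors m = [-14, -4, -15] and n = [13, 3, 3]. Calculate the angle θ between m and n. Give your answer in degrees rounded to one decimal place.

m · n = (-14)·13 + (-4)·3 + (-15)·3 = -182 - 12 - 45 = -239
|m|² = 196 + 16 + 225 = 437,  |m| = √437 ≈ 20.904545
|n|² = 169 + 9 + 9 = 187,  |n| = √187 ≈ 13.674794
cos θ = -239 / (20.904545 · 13.674794) ≈ -0.83606
θ = arccos(-0.83606) ≈ 146.7°

146.7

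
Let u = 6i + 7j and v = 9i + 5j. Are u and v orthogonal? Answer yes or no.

no

u · v = 6·9 + 7·5 = 54 + 35 = 89
Nonzero, so the vectors are not orthogonal.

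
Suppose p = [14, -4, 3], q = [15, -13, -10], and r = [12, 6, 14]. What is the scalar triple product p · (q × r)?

q × r:
i: (-13)·14 - (-10)·6 = -182 - (-60) = -122
j: (-10)·12 - 15·14 = -120 - 210 = -330
k: 15·6 - (-13)·12 = 90 - (-156) = 246
q × r = (-122, -330, 246)
p · (q × r) = 14·(-122) + (-4)·(-330) + 3·246 = -1708 + 1320 + 738 = 350

350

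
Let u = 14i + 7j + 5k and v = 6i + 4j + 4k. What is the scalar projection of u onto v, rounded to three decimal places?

16.007

u · v = 14·6 + 7·4 + 5·4 = 84 + 28 + 20 = 132
|v| = √(36 + 16 + 16) = √68 ≈ 8.2462
comp_v u = 132 / √68 ≈ 16.007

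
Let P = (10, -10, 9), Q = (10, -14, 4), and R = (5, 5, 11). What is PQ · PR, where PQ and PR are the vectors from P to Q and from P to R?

PQ = Q − P = (0, -4, -5)
PR = R − P = (-5, 15, 2)
PQ · PR = 0·(-5) + (-4)·15 + (-5)·2 = 0 - 60 - 10 = -70

-70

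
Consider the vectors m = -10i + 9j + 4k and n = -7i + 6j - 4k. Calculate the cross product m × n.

i: 9·(-4) - 4·6 = -36 - 24 = -60
j: 4·(-7) - (-10)·(-4) = -28 - 40 = -68
k: (-10)·6 - 9·(-7) = -60 - (-63) = 3
m × n = (-60, -68, 3)

(-60, -68, 3)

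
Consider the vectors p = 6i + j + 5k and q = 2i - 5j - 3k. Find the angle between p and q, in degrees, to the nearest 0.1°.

p · q = 6·2 + 1·(-5) + 5·(-3) = 12 - 5 - 15 = -8
|p|² = 36 + 1 + 25 = 62,  |p| = √62 ≈ 7.874008
|q|² = 4 + 25 + 9 = 38,  |q| = √38 ≈ 6.164414
cos θ = -8 / (7.874008 · 6.164414) ≈ -0.16482
θ = arccos(-0.16482) ≈ 99.5°

99.5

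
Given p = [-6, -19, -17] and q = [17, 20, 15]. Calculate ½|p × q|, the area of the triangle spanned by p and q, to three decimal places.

144.771

i: (-19)·15 - (-17)·20 = -285 - (-340) = 55
j: (-17)·17 - (-6)·15 = -289 - (-90) = -199
k: (-6)·20 - (-19)·17 = -120 - (-323) = 203
p × q = (55, -199, 203)
|p × q| = √(55² + (-199)² + 203²) = √83835 ≈ 289.5427
area = ½ · 289.5427 ≈ 144.771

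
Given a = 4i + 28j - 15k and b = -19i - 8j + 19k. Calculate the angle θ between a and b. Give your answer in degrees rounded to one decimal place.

a · b = 4·(-19) + 28·(-8) + (-15)·19 = -76 - 224 - 285 = -585
|a|² = 16 + 784 + 225 = 1025,  |a| = √1025 ≈ 32.015621
|b|² = 361 + 64 + 361 = 786,  |b| = √786 ≈ 28.035692
cos θ = -585 / (32.015621 · 28.035692) ≈ -0.65175
θ = arccos(-0.65175) ≈ 130.7°

130.7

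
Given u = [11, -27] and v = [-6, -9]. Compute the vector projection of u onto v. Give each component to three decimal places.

(-9.077, -13.615)

u · v = 11·(-6) + (-27)·(-9) = -66 + 243 = 177
|v|² = 36 + 81 = 117
proj_v u = (177/117) · (-6, -9) ≈ (-9.077, -13.615)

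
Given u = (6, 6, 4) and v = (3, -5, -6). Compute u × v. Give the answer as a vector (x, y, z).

i: 6·(-6) - 4·(-5) = -36 - (-20) = -16
j: 4·3 - 6·(-6) = 12 - (-36) = 48
k: 6·(-5) - 6·3 = -30 - 18 = -48
u × v = (-16, 48, -48)

(-16, 48, -48)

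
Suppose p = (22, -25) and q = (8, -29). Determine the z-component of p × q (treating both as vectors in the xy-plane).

-438

22·(-29) - (-25)·8 = -638 - (-200) = -438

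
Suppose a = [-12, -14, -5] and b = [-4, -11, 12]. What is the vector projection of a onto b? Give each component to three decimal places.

a · b = (-12)·(-4) + (-14)·(-11) + (-5)·12 = 48 + 154 - 60 = 142
|b|² = 16 + 121 + 144 = 281
proj_b a = (142/281) · (-4, -11, 12) ≈ (-2.021, -5.559, 6.064)

(-2.021, -5.559, 6.064)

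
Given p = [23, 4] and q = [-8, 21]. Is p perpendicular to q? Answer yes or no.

no

p · q = 23·(-8) + 4·21 = -184 + 84 = -100
Nonzero, so the vectors are not orthogonal.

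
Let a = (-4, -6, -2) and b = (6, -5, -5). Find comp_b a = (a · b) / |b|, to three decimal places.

1.725

a · b = (-4)·6 + (-6)·(-5) + (-2)·(-5) = -24 + 30 + 10 = 16
|b| = √(36 + 25 + 25) = √86 ≈ 9.2736
comp_b a = 16 / √86 ≈ 1.725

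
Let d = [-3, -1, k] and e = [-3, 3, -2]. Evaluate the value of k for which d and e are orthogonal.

d · e = (-3)·(-3) + (-1)·3 + k·(-2) = 6 - 2k
Set equal to 0: -2k = -6, so k = 3.

3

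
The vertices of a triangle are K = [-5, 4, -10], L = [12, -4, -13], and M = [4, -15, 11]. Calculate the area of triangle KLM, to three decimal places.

255.481

KL = (17, -8, -3),  KM = (9, -19, 21)
i: (-8)·21 - (-3)·(-19) = -168 - 57 = -225
j: (-3)·9 - 17·21 = -27 - 357 = -384
k: 17·(-19) - (-8)·9 = -323 - (-72) = -251
KL × KM = (-225, -384, -251)
|KL × KM| = √261082 ≈ 510.9618
area = ½ · 510.9618 ≈ 255.481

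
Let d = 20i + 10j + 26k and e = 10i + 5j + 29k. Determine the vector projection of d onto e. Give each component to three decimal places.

d · e = 20·10 + 10·5 + 26·29 = 200 + 50 + 754 = 1004
|e|² = 100 + 25 + 841 = 966
proj_e d = (1004/966) · (10, 5, 29) ≈ (10.393, 5.197, 30.141)

(10.393, 5.197, 30.141)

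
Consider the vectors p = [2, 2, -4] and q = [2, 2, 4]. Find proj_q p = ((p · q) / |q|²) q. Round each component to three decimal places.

p · q = 2·2 + 2·2 + (-4)·4 = 4 + 4 - 16 = -8
|q|² = 4 + 4 + 16 = 24
proj_q p = (-8/24) · (2, 2, 4) ≈ (-0.667, -0.667, -1.333)

(-0.667, -0.667, -1.333)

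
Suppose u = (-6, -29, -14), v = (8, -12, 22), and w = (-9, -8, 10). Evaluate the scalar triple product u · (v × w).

v × w:
i: (-12)·10 - 22·(-8) = -120 - (-176) = 56
j: 22·(-9) - 8·10 = -198 - 80 = -278
k: 8·(-8) - (-12)·(-9) = -64 - 108 = -172
v × w = (56, -278, -172)
u · (v × w) = (-6)·56 + (-29)·(-278) + (-14)·(-172) = -336 + 8062 + 2408 = 10134

10134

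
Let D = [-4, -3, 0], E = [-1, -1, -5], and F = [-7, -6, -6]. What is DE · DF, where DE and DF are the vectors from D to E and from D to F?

DE = E − D = (3, 2, -5)
DF = F − D = (-3, -3, -6)
DE · DF = 3·(-3) + 2·(-3) + (-5)·(-6) = -9 - 6 + 30 = 15

15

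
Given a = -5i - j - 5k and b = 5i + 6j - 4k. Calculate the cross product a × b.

i: (-1)·(-4) - (-5)·6 = 4 - (-30) = 34
j: (-5)·5 - (-5)·(-4) = -25 - 20 = -45
k: (-5)·6 - (-1)·5 = -30 - (-5) = -25
a × b = (34, -45, -25)

(34, -45, -25)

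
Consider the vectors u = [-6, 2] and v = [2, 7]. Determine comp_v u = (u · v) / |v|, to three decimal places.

0.275

u · v = (-6)·2 + 2·7 = -12 + 14 = 2
|v| = √(4 + 49) = √53 ≈ 7.2801
comp_v u = 2 / √53 ≈ 0.275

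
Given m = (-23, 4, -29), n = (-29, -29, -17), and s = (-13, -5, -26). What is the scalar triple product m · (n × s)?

-10791

n × s:
i: (-29)·(-26) - (-17)·(-5) = 754 - 85 = 669
j: (-17)·(-13) - (-29)·(-26) = 221 - 754 = -533
k: (-29)·(-5) - (-29)·(-13) = 145 - 377 = -232
n × s = (669, -533, -232)
m · (n × s) = (-23)·669 + 4·(-533) + (-29)·(-232) = -15387 - 2132 + 6728 = -10791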